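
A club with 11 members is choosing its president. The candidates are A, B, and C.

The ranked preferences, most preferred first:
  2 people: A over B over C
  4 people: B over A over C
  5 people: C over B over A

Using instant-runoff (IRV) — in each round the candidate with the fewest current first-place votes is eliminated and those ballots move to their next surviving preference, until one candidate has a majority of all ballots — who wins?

B

Round 1: A 2, B 4, C 5. A eliminated.
Round 2: B 6, C 5. B has a majority (≥6).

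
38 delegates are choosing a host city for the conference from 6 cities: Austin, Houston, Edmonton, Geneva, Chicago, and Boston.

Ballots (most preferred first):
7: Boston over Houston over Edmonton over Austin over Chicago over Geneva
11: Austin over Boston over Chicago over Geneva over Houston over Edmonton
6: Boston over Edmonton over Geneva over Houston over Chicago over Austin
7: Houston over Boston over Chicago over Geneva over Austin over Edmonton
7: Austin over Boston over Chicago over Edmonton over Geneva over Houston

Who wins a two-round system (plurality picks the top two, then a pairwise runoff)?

Round 1 first-place votes: Austin 18, Houston 7, Edmonton 0, Geneva 0, Chicago 0, Boston 13. Austin and Boston advance.
Runoff: Austin is ranked above Boston on 18 ballots, Boston above Austin on 20.

Boston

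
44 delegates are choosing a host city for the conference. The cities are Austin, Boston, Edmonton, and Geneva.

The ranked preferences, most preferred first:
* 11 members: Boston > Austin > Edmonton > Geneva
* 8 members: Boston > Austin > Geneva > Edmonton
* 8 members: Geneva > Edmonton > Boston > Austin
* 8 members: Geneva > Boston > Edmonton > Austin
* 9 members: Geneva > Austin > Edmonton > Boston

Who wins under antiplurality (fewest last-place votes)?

Edmonton

Last-place votes: Austin 16, Boston 9, Edmonton 8, Geneva 11.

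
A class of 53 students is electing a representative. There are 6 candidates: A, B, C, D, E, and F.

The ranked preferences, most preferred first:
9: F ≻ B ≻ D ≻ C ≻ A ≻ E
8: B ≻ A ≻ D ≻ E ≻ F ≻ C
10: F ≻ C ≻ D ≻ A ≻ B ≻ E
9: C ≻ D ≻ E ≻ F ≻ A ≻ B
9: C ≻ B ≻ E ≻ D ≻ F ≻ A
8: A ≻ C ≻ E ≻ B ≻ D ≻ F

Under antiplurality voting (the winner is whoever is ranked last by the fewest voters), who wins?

D

Last-place votes: A 9, B 9, C 8, D 0, E 19, F 8.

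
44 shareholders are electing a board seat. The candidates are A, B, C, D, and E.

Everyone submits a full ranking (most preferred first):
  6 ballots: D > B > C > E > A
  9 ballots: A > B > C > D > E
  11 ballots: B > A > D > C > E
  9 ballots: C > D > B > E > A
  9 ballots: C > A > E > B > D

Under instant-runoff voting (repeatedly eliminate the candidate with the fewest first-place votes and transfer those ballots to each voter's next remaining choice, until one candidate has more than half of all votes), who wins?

Round 1: A 9, B 11, C 18, D 6, E 0. E eliminated.
Round 2: A 9, B 11, C 18, D 6. D eliminated.
Round 3: A 9, B 17, C 18. A eliminated.
Round 4: B 26, C 18. B has a majority (≥23).

B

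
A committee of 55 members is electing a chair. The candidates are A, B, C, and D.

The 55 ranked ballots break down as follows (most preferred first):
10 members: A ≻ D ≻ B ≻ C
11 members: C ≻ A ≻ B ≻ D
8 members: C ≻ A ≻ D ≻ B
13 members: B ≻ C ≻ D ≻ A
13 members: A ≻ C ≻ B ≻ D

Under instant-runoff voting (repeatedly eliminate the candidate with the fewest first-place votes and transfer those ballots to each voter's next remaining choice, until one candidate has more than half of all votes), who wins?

Round 1: A 23, B 13, C 19, D 0. D eliminated.
Round 2: A 23, B 13, C 19. B eliminated.
Round 3: A 23, C 32. C has a majority (≥28).

C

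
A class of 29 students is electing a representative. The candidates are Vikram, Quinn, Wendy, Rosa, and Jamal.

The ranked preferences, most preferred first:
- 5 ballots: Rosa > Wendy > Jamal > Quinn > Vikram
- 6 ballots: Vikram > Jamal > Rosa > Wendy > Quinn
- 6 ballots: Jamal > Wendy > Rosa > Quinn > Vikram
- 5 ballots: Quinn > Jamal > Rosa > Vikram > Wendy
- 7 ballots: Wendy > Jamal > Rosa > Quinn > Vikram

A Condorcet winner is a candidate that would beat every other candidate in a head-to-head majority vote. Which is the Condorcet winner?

Jamal vs Vikram: 23–6
Jamal vs Quinn: 24–5
Jamal vs Wendy: 17–12
Jamal vs Rosa: 24–5
Jamal beats every other candidate.

Jamal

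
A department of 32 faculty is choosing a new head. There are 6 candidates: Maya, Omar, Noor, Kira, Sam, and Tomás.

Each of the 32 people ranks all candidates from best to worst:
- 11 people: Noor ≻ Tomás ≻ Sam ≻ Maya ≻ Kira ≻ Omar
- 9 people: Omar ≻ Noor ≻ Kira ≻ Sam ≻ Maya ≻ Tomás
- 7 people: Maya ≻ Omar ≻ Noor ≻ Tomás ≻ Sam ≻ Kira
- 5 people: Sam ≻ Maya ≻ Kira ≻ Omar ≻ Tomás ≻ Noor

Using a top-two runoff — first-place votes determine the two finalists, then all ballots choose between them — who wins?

Omar

Round 1 first-place votes: Maya 7, Omar 9, Noor 11, Kira 0, Sam 5, Tomás 0. Noor and Omar advance.
Runoff: Noor is ranked above Omar on 11 ballots, Omar above Noor on 21.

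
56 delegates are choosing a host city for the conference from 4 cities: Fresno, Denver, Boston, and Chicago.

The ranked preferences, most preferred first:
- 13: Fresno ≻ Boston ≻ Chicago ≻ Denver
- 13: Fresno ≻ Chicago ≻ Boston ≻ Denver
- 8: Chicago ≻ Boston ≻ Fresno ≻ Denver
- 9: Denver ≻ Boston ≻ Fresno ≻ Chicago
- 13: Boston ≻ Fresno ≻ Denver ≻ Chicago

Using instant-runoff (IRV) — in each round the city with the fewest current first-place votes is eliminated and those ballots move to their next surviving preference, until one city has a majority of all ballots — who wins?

Boston

Round 1: Fresno 26, Denver 9, Boston 13, Chicago 8. Chicago eliminated.
Round 2: Fresno 26, Denver 9, Boston 21. Denver eliminated.
Round 3: Fresno 26, Boston 30. Boston has a majority (≥29).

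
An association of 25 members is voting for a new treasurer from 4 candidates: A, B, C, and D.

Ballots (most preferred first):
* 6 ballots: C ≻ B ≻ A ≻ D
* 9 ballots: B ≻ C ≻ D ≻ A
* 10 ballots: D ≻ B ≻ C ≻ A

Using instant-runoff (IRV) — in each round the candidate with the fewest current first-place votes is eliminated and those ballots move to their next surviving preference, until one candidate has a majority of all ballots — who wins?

Round 1: A 0, B 9, C 6, D 10. A eliminated.
Round 2: B 9, C 6, D 10. C eliminated.
Round 3: B 15, D 10. B has a majority (≥13).

B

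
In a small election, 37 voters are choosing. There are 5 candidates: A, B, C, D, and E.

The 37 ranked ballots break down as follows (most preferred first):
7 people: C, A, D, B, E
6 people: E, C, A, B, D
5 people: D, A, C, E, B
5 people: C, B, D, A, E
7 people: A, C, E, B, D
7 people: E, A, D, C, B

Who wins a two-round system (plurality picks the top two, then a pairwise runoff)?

C

Round 1 first-place votes: A 7, B 0, C 12, D 5, E 13. E and C advance.
Runoff: E is ranked above C on 13 ballots, C above E on 24.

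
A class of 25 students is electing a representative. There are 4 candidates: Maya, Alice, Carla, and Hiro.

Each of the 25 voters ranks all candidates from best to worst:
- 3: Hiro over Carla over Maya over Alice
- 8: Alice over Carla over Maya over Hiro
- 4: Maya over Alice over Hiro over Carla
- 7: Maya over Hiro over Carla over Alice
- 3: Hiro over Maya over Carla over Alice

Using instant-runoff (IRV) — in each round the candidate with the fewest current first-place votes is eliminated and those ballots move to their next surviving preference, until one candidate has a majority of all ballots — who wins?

Round 1: Maya 11, Alice 8, Carla 0, Hiro 6. Carla eliminated.
Round 2: Maya 11, Alice 8, Hiro 6. Hiro eliminated.
Round 3: Maya 17, Alice 8. Maya has a majority (≥13).

Maya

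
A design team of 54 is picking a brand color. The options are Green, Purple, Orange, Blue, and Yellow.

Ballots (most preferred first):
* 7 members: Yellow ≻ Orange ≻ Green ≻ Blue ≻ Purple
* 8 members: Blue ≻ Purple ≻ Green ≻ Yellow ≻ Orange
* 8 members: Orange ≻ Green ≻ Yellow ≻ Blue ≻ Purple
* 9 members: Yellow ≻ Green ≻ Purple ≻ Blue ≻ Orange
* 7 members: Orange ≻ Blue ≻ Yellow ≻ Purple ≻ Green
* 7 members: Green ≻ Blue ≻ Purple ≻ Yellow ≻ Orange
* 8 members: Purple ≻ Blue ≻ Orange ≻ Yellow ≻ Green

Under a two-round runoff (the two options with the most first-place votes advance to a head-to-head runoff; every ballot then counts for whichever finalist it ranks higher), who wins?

Round 1 first-place votes: Green 7, Purple 8, Orange 15, Blue 8, Yellow 16. Yellow and Orange advance.
Runoff: Yellow is ranked above Orange on 31 ballots, Orange above Yellow on 23.

Yellow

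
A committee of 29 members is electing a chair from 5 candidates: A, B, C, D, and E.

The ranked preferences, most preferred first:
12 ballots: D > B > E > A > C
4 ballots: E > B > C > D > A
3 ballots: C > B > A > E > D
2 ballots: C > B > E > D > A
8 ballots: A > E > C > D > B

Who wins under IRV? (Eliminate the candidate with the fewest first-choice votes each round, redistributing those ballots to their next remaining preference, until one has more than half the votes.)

Round 1: A 8, B 0, C 5, D 12, E 4. B eliminated.
Round 2: A 8, C 5, D 12, E 4. E eliminated.
Round 3: A 8, C 9, D 12. A eliminated.
Round 4: C 17, D 12. C has a majority (≥15).

C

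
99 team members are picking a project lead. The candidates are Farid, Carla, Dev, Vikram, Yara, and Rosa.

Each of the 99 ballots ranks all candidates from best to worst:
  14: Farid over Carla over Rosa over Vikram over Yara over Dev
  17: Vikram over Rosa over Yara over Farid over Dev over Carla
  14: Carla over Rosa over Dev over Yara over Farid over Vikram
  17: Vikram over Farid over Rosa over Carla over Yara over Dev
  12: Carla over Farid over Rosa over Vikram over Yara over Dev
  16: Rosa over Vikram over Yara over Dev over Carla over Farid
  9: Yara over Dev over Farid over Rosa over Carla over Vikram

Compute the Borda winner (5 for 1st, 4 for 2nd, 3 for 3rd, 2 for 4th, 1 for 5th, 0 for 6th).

Rosa

Farid: 14×5 + 17×2 + 14×1 + 17×4 + 12×4 + 16×0 + 9×3 = 261
Carla: 14×4 + 17×0 + 14×5 + 17×2 + 12×5 + 16×1 + 9×1 = 245
Dev: 14×0 + 17×1 + 14×3 + 17×0 + 12×0 + 16×2 + 9×4 = 127
Vikram: 14×2 + 17×5 + 14×0 + 17×5 + 12×2 + 16×4 + 9×0 = 286
Yara: 14×1 + 17×3 + 14×2 + 17×1 + 12×1 + 16×3 + 9×5 = 215
Rosa: 14×3 + 17×4 + 14×4 + 17×3 + 12×3 + 16×5 + 9×2 = 351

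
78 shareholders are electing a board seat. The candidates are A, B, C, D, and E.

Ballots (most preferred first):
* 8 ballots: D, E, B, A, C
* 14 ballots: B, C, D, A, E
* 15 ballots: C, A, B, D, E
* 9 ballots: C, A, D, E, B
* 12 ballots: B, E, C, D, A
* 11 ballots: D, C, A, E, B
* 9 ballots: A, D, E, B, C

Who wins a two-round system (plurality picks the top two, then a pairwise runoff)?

B

Round 1 first-place votes: A 9, B 26, C 24, D 19, E 0. B and C advance.
Runoff: B is ranked above C on 43 ballots, C above B on 35.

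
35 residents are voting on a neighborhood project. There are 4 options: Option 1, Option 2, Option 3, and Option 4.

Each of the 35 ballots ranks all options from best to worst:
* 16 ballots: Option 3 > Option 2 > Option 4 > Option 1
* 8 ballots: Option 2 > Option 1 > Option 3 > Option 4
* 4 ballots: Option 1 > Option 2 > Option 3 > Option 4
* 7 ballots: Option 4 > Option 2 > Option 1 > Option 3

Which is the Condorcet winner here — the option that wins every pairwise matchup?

Option 2

Option 2 vs Option 1: 31–4
Option 2 vs Option 3: 19–16
Option 2 vs Option 4: 28–7
Option 2 beats every other option.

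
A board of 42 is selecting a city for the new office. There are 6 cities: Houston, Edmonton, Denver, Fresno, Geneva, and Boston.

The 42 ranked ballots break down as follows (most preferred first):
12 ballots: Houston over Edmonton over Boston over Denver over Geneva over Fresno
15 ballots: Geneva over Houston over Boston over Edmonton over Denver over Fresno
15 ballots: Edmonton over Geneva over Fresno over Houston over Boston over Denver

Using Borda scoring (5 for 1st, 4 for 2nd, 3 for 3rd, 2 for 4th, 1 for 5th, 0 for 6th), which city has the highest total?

Edmonton

Houston: 12×5 + 15×4 + 15×2 = 150
Edmonton: 12×4 + 15×2 + 15×5 = 153
Denver: 12×2 + 15×1 + 15×0 = 39
Fresno: 12×0 + 15×0 + 15×3 = 45
Geneva: 12×1 + 15×5 + 15×4 = 147
Boston: 12×3 + 15×3 + 15×1 = 96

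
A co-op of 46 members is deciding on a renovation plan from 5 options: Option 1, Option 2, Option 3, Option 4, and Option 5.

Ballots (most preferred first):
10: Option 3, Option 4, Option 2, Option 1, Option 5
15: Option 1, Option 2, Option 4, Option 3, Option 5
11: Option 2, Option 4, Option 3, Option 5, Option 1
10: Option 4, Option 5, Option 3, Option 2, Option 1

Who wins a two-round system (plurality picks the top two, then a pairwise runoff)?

Option 2

Round 1 first-place votes: Option 1 15, Option 2 11, Option 3 10, Option 4 10, Option 5 0. Option 1 and Option 2 advance.
Runoff: Option 1 is ranked above Option 2 on 15 ballots, Option 2 above Option 1 on 31.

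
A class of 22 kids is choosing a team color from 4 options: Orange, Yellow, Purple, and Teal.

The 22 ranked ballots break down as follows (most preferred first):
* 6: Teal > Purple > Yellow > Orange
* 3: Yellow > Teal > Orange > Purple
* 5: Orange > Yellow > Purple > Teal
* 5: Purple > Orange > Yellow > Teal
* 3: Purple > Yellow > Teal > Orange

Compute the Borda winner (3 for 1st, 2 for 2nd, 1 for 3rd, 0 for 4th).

Purple

Orange: 6×0 + 3×1 + 5×3 + 5×2 + 3×0 = 28
Yellow: 6×1 + 3×3 + 5×2 + 5×1 + 3×2 = 36
Purple: 6×2 + 3×0 + 5×1 + 5×3 + 3×3 = 41
Teal: 6×3 + 3×2 + 5×0 + 5×0 + 3×1 = 27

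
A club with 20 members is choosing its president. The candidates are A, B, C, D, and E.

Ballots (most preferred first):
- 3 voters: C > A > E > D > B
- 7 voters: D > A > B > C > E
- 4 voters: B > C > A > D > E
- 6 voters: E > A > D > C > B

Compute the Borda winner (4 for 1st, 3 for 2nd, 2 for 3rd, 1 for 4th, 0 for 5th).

A

A: 3×3 + 7×3 + 4×2 + 6×3 = 56
B: 3×0 + 7×2 + 4×4 + 6×0 = 30
C: 3×4 + 7×1 + 4×3 + 6×1 = 37
D: 3×1 + 7×4 + 4×1 + 6×2 = 47
E: 3×2 + 7×0 + 4×0 + 6×4 = 30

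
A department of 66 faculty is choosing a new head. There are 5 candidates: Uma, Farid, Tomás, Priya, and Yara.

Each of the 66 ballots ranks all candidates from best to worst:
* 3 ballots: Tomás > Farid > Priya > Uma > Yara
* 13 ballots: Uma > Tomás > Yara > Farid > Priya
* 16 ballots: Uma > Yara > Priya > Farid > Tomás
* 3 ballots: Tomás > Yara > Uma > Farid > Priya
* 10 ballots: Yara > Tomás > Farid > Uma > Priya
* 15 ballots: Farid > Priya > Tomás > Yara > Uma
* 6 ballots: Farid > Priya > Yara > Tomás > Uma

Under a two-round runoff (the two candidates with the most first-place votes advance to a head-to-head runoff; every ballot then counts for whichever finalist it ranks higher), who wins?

Farid

Round 1 first-place votes: Uma 29, Farid 21, Tomás 6, Priya 0, Yara 10. Uma and Farid advance.
Runoff: Uma is ranked above Farid on 32 ballots, Farid above Uma on 34.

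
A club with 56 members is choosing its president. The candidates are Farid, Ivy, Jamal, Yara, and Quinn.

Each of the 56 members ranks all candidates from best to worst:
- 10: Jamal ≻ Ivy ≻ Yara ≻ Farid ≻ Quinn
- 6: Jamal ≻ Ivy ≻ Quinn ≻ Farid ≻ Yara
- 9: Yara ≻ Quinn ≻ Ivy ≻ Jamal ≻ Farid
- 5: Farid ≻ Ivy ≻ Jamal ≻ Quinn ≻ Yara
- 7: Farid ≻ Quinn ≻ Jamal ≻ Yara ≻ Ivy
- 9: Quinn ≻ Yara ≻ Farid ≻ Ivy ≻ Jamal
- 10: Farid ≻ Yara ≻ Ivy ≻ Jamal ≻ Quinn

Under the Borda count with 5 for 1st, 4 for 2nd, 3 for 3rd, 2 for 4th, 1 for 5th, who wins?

Farid

Farid: 10×2 + 6×2 + 9×1 + 5×5 + 7×5 + 9×3 + 10×5 = 178
Ivy: 10×4 + 6×4 + 9×3 + 5×4 + 7×1 + 9×2 + 10×3 = 166
Jamal: 10×5 + 6×5 + 9×2 + 5×3 + 7×3 + 9×1 + 10×2 = 163
Yara: 10×3 + 6×1 + 9×5 + 5×1 + 7×2 + 9×4 + 10×4 = 176
Quinn: 10×1 + 6×3 + 9×4 + 5×2 + 7×4 + 9×5 + 10×1 = 157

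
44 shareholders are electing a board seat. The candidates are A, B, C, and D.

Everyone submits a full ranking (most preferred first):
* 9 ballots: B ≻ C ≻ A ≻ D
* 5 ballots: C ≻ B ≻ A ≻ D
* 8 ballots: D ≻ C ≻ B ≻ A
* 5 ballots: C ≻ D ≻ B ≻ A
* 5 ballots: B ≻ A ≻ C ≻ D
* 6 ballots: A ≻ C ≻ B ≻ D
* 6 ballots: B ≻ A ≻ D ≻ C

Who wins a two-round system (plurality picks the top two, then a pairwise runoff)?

Round 1 first-place votes: A 6, B 20, C 10, D 8. B and C advance.
Runoff: B is ranked above C on 20 ballots, C above B on 24.

C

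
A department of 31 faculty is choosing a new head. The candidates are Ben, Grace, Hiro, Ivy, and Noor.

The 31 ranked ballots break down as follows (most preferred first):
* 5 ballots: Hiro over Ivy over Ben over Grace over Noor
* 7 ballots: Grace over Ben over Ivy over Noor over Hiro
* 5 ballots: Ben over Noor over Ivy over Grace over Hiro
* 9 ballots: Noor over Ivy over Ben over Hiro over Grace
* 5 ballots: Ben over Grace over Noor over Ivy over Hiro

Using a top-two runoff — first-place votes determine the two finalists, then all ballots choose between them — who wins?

Ben

Round 1 first-place votes: Ben 10, Grace 7, Hiro 5, Ivy 0, Noor 9. Ben and Noor advance.
Runoff: Ben is ranked above Noor on 22 ballots, Noor above Ben on 9.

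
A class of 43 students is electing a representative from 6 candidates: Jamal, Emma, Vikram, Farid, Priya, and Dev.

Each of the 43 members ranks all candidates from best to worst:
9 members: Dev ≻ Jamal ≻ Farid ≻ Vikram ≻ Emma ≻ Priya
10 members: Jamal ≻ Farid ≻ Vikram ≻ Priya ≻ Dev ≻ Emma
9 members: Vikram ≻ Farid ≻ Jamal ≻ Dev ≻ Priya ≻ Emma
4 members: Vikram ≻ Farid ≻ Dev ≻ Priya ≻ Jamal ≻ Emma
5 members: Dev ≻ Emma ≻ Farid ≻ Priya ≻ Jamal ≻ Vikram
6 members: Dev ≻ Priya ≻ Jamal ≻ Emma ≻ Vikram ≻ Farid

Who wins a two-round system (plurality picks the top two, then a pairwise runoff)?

Vikram

Round 1 first-place votes: Jamal 10, Emma 0, Vikram 13, Farid 0, Priya 0, Dev 20. Dev and Vikram advance.
Runoff: Dev is ranked above Vikram on 20 ballots, Vikram above Dev on 23.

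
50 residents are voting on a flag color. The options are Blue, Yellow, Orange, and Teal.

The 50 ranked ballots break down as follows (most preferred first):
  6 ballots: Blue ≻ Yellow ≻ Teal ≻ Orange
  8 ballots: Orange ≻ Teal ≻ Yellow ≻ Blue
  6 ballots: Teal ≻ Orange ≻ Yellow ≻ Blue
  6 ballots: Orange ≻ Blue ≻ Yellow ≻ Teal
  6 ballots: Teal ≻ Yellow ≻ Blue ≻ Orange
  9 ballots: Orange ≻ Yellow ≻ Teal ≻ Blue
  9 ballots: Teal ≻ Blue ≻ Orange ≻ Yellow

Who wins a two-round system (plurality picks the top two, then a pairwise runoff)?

Teal

Round 1 first-place votes: Blue 6, Yellow 0, Orange 23, Teal 21. Orange and Teal advance.
Runoff: Orange is ranked above Teal on 23 ballots, Teal above Orange on 27.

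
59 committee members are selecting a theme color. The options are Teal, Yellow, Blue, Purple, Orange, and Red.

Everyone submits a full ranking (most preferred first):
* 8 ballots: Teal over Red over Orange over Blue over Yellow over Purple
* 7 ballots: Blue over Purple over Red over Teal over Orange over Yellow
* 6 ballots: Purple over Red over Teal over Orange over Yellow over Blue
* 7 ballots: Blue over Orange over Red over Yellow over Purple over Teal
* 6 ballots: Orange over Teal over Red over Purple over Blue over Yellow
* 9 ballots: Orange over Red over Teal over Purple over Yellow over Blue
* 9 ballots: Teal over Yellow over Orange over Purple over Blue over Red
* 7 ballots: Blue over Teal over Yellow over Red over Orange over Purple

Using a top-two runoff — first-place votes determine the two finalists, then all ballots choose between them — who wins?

Teal

Round 1 first-place votes: Teal 17, Yellow 0, Blue 21, Purple 6, Orange 15, Red 0. Blue and Teal advance.
Runoff: Blue is ranked above Teal on 21 ballots, Teal above Blue on 38.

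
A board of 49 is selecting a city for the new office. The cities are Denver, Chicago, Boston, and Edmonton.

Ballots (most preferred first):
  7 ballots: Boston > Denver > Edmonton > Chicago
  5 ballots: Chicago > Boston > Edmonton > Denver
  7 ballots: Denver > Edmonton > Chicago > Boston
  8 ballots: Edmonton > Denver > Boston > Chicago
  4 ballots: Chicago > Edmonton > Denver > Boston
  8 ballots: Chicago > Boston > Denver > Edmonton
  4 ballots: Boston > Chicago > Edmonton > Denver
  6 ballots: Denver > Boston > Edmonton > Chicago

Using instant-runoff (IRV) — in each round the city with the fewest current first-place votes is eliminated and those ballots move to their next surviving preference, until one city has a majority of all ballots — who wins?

Denver

Round 1: Denver 13, Chicago 17, Boston 11, Edmonton 8. Edmonton eliminated.
Round 2: Denver 21, Chicago 17, Boston 11. Boston eliminated.
Round 3: Denver 28, Chicago 21. Denver has a majority (≥25).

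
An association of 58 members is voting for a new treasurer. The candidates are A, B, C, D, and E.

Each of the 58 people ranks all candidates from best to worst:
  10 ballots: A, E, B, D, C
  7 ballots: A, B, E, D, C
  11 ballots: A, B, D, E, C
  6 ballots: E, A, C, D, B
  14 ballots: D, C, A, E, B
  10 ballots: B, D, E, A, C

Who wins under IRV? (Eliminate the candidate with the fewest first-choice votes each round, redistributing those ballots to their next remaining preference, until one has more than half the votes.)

Round 1: A 28, B 10, C 0, D 14, E 6. C eliminated.
Round 2: A 28, B 10, D 14, E 6. E eliminated.
Round 3: A 34, B 10, D 14. A has a majority (≥30).

A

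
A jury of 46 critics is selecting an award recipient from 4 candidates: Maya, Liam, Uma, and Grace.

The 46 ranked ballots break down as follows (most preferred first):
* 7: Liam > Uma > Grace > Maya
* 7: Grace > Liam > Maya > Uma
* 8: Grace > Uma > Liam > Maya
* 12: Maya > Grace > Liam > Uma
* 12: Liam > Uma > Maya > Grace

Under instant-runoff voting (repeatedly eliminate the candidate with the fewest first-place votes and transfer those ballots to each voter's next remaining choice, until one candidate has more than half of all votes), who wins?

Grace

Round 1: Maya 12, Liam 19, Uma 0, Grace 15. Uma eliminated.
Round 2: Maya 12, Liam 19, Grace 15. Maya eliminated.
Round 3: Liam 19, Grace 27. Grace has a majority (≥24).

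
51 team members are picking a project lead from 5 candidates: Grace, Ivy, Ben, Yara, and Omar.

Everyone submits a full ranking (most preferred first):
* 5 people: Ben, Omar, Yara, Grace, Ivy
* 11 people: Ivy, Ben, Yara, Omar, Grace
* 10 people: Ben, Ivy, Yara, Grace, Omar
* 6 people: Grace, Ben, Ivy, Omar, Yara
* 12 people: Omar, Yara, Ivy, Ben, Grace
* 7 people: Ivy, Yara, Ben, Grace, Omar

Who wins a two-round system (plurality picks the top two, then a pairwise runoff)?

Ivy

Round 1 first-place votes: Grace 6, Ivy 18, Ben 15, Yara 0, Omar 12. Ivy and Ben advance.
Runoff: Ivy is ranked above Ben on 30 ballots, Ben above Ivy on 21.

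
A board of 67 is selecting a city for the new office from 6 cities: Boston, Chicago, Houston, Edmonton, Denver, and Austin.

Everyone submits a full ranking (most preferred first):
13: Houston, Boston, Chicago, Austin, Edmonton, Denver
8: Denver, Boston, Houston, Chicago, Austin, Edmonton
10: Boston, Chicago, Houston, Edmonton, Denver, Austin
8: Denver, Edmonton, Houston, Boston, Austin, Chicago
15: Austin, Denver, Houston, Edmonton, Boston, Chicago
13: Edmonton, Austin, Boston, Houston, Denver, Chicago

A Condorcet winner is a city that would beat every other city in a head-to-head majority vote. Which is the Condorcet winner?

Houston

Houston vs Boston: 36–31
Houston vs Chicago: 57–10
Houston vs Edmonton: 46–21
Houston vs Denver: 36–31
Houston vs Austin: 39–28
Houston beats every other city.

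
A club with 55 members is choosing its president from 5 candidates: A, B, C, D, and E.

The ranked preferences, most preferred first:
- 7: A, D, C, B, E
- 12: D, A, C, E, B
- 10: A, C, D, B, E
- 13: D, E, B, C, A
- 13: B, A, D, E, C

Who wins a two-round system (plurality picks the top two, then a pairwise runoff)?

Round 1 first-place votes: A 17, B 13, C 0, D 25, E 0. D and A advance.
Runoff: D is ranked above A on 25 ballots, A above D on 30.

A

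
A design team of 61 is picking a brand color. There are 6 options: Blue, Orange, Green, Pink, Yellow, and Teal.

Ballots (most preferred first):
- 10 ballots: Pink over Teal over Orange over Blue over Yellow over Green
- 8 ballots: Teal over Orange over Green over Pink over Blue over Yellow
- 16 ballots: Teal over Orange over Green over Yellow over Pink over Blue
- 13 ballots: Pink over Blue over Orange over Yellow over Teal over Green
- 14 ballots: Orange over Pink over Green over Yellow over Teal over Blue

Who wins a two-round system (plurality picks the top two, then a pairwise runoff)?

Round 1 first-place votes: Blue 0, Orange 14, Green 0, Pink 23, Yellow 0, Teal 24. Teal and Pink advance.
Runoff: Teal is ranked above Pink on 24 ballots, Pink above Teal on 37.

Pink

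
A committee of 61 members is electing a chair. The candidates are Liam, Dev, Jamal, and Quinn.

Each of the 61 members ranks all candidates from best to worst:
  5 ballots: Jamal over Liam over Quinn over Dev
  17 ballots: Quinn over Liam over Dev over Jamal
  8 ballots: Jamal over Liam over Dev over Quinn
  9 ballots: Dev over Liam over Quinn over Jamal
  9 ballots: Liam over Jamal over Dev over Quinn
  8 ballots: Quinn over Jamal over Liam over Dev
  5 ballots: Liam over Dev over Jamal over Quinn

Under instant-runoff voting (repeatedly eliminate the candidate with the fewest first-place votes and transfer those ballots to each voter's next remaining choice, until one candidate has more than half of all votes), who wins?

Round 1: Liam 14, Dev 9, Jamal 13, Quinn 25. Dev eliminated.
Round 2: Liam 23, Jamal 13, Quinn 25. Jamal eliminated.
Round 3: Liam 36, Quinn 25. Liam has a majority (≥31).

Liam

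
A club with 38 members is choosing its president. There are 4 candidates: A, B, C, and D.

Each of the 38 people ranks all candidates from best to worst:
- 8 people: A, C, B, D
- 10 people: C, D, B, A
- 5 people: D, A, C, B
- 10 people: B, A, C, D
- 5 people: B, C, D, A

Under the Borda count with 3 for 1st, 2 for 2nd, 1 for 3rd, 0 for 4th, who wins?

C

A: 8×3 + 10×0 + 5×2 + 10×2 + 5×0 = 54
B: 8×1 + 10×1 + 5×0 + 10×3 + 5×3 = 63
C: 8×2 + 10×3 + 5×1 + 10×1 + 5×2 = 71
D: 8×0 + 10×2 + 5×3 + 10×0 + 5×1 = 40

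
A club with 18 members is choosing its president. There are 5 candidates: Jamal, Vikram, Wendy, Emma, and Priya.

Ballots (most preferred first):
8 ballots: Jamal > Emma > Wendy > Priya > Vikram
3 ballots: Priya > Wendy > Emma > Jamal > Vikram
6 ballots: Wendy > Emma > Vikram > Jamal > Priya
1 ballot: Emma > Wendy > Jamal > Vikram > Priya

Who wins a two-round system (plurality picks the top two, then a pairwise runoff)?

Wendy

Round 1 first-place votes: Jamal 8, Vikram 0, Wendy 6, Emma 1, Priya 3. Jamal and Wendy advance.
Runoff: Jamal is ranked above Wendy on 8 ballots, Wendy above Jamal on 10.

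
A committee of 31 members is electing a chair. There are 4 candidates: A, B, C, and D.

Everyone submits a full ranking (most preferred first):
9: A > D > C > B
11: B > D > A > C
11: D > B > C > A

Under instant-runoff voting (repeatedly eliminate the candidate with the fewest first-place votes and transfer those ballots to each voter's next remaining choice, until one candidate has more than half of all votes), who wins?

D

Round 1: A 9, B 11, C 0, D 11. C eliminated.
Round 2: A 9, B 11, D 11. A eliminated.
Round 3: B 11, D 20. D has a majority (≥16).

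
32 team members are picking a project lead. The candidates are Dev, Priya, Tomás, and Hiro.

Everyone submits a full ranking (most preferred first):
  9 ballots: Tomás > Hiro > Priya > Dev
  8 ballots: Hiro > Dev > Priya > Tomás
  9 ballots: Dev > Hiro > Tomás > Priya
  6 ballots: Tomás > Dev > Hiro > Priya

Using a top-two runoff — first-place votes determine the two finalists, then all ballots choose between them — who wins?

Round 1 first-place votes: Dev 9, Priya 0, Tomás 15, Hiro 8. Tomás and Dev advance.
Runoff: Tomás is ranked above Dev on 15 ballots, Dev above Tomás on 17.

Dev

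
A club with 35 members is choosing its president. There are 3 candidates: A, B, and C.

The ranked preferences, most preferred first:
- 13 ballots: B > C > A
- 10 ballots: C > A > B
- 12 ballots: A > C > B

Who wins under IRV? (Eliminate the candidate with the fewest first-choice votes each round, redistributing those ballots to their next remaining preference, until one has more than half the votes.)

Round 1: A 12, B 13, C 10. C eliminated.
Round 2: A 22, B 13. A has a majority (≥18).

A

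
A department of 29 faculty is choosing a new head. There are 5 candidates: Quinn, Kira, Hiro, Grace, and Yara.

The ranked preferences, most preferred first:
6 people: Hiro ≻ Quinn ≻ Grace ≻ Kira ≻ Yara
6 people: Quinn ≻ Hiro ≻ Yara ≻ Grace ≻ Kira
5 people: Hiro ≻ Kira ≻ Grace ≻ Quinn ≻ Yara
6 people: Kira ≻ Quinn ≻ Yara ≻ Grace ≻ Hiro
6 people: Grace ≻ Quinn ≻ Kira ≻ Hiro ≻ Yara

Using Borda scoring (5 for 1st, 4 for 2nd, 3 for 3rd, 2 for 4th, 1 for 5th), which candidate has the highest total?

Quinn

Quinn: 6×4 + 6×5 + 5×2 + 6×4 + 6×4 = 112
Kira: 6×2 + 6×1 + 5×4 + 6×5 + 6×3 = 86
Hiro: 6×5 + 6×4 + 5×5 + 6×1 + 6×2 = 97
Grace: 6×3 + 6×2 + 5×3 + 6×2 + 6×5 = 87
Yara: 6×1 + 6×3 + 5×1 + 6×3 + 6×1 = 53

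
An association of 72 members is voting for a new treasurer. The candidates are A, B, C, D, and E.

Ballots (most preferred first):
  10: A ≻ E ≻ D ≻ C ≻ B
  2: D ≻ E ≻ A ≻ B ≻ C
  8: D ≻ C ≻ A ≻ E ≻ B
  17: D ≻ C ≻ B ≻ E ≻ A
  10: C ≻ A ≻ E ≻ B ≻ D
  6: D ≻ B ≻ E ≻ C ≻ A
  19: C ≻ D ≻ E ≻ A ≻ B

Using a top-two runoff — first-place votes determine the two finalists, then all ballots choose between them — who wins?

Round 1 first-place votes: A 10, B 0, C 29, D 33, E 0. D and C advance.
Runoff: D is ranked above C on 43 ballots, C above D on 29.

D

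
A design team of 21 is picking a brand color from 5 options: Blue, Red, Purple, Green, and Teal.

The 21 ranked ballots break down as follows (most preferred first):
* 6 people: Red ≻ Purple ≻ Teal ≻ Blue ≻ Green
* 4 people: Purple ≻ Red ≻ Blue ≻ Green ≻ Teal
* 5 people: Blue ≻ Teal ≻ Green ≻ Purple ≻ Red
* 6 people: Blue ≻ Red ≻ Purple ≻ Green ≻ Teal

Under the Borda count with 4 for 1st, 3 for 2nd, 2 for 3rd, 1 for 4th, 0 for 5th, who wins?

Blue: 6×1 + 4×2 + 5×4 + 6×4 = 58
Red: 6×4 + 4×3 + 5×0 + 6×3 = 54
Purple: 6×3 + 4×4 + 5×1 + 6×2 = 51
Green: 6×0 + 4×1 + 5×2 + 6×1 = 20
Teal: 6×2 + 4×0 + 5×3 + 6×0 = 27

Blue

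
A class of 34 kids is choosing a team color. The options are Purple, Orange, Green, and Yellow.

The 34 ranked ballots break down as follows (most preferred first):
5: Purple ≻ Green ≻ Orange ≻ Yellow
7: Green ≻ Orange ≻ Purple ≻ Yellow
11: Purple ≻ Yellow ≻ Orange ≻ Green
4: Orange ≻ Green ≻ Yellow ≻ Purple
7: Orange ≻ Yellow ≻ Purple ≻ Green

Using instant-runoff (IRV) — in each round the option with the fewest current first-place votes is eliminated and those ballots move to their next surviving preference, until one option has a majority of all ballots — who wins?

Round 1: Purple 16, Orange 11, Green 7, Yellow 0. Yellow eliminated.
Round 2: Purple 16, Orange 11, Green 7. Green eliminated.
Round 3: Purple 16, Orange 18. Orange has a majority (≥18).

Orange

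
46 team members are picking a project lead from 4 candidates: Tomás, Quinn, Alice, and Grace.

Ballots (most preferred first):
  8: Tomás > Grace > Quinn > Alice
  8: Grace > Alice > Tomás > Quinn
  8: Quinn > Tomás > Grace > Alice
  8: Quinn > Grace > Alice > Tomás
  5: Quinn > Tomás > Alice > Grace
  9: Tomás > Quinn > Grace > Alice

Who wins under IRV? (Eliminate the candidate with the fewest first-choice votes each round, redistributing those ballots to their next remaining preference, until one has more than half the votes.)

Tomás

Round 1: Tomás 17, Quinn 21, Alice 0, Grace 8. Alice eliminated.
Round 2: Tomás 17, Quinn 21, Grace 8. Grace eliminated.
Round 3: Tomás 25, Quinn 21. Tomás has a majority (≥24).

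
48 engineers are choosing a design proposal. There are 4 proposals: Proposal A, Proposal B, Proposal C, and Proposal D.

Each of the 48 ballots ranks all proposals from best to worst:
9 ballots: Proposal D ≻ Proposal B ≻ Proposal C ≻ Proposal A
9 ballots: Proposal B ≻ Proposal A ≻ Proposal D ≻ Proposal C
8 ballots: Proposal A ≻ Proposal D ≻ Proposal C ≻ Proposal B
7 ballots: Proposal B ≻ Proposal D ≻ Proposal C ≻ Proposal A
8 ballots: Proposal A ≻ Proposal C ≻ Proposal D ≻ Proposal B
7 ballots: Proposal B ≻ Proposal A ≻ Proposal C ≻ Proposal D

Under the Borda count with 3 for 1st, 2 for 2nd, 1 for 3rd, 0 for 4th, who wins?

Proposal A: 9×0 + 9×2 + 8×3 + 7×0 + 8×3 + 7×2 = 80
Proposal B: 9×2 + 9×3 + 8×0 + 7×3 + 8×0 + 7×3 = 87
Proposal C: 9×1 + 9×0 + 8×1 + 7×1 + 8×2 + 7×1 = 47
Proposal D: 9×3 + 9×1 + 8×2 + 7×2 + 8×1 + 7×0 = 74

Proposal B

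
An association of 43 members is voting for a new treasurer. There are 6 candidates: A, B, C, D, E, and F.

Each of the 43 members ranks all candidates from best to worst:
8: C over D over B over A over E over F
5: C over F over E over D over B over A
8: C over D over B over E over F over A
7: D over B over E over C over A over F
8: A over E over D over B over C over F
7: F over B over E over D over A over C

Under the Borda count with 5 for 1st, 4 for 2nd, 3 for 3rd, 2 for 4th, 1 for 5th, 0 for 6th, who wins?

D

A: 8×2 + 5×0 + 8×0 + 7×1 + 8×5 + 7×1 = 70
B: 8×3 + 5×1 + 8×3 + 7×4 + 8×2 + 7×4 = 125
C: 8×5 + 5×5 + 8×5 + 7×2 + 8×1 + 7×0 = 127
D: 8×4 + 5×2 + 8×4 + 7×5 + 8×3 + 7×2 = 147
E: 8×1 + 5×3 + 8×2 + 7×3 + 8×4 + 7×3 = 113
F: 8×0 + 5×4 + 8×1 + 7×0 + 8×0 + 7×5 = 63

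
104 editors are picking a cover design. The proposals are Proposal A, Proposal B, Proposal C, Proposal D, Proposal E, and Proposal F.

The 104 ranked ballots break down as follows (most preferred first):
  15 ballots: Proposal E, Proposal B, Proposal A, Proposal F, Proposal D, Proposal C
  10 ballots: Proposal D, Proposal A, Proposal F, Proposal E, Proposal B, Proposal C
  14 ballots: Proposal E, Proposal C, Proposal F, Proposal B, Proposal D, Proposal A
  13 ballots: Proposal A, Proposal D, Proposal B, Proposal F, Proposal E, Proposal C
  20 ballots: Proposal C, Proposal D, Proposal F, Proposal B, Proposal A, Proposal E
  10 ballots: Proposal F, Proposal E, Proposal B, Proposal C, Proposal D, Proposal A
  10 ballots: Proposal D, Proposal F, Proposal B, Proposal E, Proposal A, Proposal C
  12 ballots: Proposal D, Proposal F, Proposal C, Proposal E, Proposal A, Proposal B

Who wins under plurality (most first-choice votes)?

First-place votes: Proposal A 13, Proposal B 0, Proposal C 20, Proposal D 32, Proposal E 29, Proposal F 10.

Proposal D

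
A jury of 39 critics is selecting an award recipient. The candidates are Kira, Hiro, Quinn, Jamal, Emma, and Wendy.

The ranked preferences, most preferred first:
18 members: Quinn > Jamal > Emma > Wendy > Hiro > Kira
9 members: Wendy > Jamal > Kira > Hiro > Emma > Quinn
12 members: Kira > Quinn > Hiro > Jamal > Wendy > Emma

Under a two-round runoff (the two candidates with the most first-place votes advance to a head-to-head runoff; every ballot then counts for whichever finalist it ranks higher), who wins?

Kira

Round 1 first-place votes: Kira 12, Hiro 0, Quinn 18, Jamal 0, Emma 0, Wendy 9. Quinn and Kira advance.
Runoff: Quinn is ranked above Kira on 18 ballots, Kira above Quinn on 21.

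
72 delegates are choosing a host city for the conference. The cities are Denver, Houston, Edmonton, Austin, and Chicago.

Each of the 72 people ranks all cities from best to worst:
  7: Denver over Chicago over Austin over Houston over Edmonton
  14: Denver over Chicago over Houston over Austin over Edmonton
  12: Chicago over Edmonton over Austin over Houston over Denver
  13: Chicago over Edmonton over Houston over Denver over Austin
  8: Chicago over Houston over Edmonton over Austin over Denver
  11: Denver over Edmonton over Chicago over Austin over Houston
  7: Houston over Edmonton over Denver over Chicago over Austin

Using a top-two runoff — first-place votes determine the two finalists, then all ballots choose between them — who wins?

Denver

Round 1 first-place votes: Denver 32, Houston 7, Edmonton 0, Austin 0, Chicago 33. Chicago and Denver advance.
Runoff: Chicago is ranked above Denver on 33 ballots, Denver above Chicago on 39.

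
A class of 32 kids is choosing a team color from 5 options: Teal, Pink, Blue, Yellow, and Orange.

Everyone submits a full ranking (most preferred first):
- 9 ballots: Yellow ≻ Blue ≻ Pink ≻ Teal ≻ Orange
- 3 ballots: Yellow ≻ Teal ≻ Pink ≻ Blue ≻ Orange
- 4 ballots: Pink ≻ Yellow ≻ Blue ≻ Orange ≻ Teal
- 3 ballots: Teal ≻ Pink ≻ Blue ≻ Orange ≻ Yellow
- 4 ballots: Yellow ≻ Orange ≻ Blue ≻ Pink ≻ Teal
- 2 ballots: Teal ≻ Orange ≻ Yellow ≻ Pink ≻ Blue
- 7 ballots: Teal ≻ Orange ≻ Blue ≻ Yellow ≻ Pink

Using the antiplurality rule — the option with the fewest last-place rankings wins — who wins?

Last-place votes: Teal 8, Pink 7, Blue 2, Yellow 3, Orange 12.

Blue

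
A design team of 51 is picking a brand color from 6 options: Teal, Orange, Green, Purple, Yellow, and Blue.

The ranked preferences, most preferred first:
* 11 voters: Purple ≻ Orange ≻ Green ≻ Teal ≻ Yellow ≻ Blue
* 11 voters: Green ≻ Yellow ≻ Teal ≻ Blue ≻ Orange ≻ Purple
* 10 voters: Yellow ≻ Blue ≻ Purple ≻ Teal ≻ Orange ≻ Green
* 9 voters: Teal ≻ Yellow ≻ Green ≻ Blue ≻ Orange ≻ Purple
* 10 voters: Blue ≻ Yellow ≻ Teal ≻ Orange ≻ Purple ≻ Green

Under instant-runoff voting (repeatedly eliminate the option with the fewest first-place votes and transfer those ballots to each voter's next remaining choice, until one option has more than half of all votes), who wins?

Yellow

Round 1: Teal 9, Orange 0, Green 11, Purple 11, Yellow 10, Blue 10. Orange eliminated.
Round 2: Teal 9, Green 11, Purple 11, Yellow 10, Blue 10. Teal eliminated.
Round 3: Green 11, Purple 11, Yellow 19, Blue 10. Blue eliminated.
Round 4: Green 11, Purple 11, Yellow 29. Yellow has a majority (≥26).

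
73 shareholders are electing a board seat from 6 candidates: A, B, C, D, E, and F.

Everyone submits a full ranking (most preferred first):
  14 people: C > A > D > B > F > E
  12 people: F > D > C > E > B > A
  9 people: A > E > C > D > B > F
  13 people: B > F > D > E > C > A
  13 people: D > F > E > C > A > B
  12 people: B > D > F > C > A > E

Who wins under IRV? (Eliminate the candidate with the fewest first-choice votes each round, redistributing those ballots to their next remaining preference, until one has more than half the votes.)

D

Round 1: A 9, B 25, C 14, D 13, E 0, F 12. E eliminated.
Round 2: A 9, B 25, C 14, D 13, F 12. A eliminated.
Round 3: B 25, C 23, D 13, F 12. F eliminated.
Round 4: B 25, C 23, D 25. C eliminated.
Round 5: B 25, D 48. D has a majority (≥37).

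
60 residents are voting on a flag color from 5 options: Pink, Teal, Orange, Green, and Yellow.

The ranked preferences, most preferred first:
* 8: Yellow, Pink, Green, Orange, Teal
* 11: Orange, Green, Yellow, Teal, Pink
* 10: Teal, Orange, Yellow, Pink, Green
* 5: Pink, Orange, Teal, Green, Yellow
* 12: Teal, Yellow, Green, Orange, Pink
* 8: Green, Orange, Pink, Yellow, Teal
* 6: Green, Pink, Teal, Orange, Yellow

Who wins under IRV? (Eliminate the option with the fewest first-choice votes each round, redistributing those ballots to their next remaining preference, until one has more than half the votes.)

Round 1: Pink 5, Teal 22, Orange 11, Green 14, Yellow 8. Pink eliminated.
Round 2: Teal 22, Orange 16, Green 14, Yellow 8. Yellow eliminated.
Round 3: Teal 22, Orange 16, Green 22. Orange eliminated.
Round 4: Teal 27, Green 33. Green has a majority (≥31).

Green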